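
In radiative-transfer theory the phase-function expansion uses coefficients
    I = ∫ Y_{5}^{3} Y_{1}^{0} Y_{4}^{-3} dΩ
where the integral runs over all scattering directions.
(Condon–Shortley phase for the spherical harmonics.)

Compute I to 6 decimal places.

Rules hold: Σm=0, L=10 even, 4≤4≤6.
N = 11·3·9 = 297
Δ = 2!·8!·0!/11! = 1/495
Racah Σ t=1..1: t=1:−1/576 = -1/576
⇒ 3j(5 1 4; 0 0 0)² = 5/99, sgn -1
Racah Σ t=1..1: t=1:−1/5040 = -1/5040
⇒ 3j(5 1 4; 3 0 -3)² = 16/495, sgn +1
4πI² = N·(3j₀)²·(3jₘ)² = 16/33
I = -1·√(0.484848/4π) = -0.19642560

-0.196426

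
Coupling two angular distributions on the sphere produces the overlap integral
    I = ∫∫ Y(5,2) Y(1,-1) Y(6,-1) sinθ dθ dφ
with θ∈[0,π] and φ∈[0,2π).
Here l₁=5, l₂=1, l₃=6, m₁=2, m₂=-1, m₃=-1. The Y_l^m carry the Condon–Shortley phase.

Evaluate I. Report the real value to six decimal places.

m-sum 0 ✓  L=12 even ✓  4≤6≤6 ✓
Π(2lᵢ+1) = 11×3×13 = 429
triangle coeff Δ(5,1,6) = 1/858
Σ_t [0,0]: t=0:+1/14400 = 1/14400
(3j)²=6/143 [(5 1 6; 0 0 0)], sign=+1
Σ_t [0,0]: t=0:+1/60480 = 1/60480
(3j)²=5/429 [(5 1 6; 2 -1 -1)], sign=-1
⇒ 4πI² = 30/143
I = (-1)√(30/143/(4π)) = -0.12920749

-0.129207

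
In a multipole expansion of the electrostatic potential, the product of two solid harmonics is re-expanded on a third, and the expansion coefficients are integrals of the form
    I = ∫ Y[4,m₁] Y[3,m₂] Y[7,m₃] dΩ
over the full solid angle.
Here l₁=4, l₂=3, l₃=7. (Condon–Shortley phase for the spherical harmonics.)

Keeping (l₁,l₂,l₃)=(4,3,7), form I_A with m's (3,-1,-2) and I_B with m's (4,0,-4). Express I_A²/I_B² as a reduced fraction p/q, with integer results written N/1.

Same 4,3,7: normalisation and zero-m 3j drop out of the ratio.
A: Δ: 0! 8! 6! / 15! → 1/45045; sum: t=0:+1/241920 = 1/241920; 3j²(4 3 7; 3 -1 -2) = Δ·Π!·Σ² = 4/1001  (sign -1)
B: Δ: 0! 8! 6! / 15! → 1/45045; sum: t=0:+1/1451520 = 1/1451520; 3j²(4 3 7; 4 0 -4) = Δ·Π!·Σ² = 1/273  (sign -1)
I_A²/I_B² = (4/1001)/(1/273) = 12/11

12/11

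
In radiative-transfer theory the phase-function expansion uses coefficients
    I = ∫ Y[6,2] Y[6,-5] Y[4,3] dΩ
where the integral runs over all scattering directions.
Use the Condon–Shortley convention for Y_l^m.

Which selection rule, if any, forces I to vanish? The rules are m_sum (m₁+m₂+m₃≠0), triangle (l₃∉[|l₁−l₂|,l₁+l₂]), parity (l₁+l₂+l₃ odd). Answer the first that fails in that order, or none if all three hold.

Σmᵢ = 0  ✓
l₃∈[|l₁−l₂|,l₁+l₂]=[0,12], have l₃=4  ✓
Σlᵢ = 16 ⇒ even  ✓

none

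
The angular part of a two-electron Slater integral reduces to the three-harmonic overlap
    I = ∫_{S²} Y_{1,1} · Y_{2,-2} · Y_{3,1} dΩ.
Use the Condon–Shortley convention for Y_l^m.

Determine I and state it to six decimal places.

-0.082589

Checks pass: Σm=0; 6 even; l₃=3∈[1,3].
(2·1+1)(2·2+1)(2·3+1) = 105
Δ: 0! 2! 4! / 7! → 1/105
sum: t=0:+1/4 = 1/4
3j²(1 2 3; 0 0 0) = Δ·Π!·Σ² = 3/35  (sign -1)
sum: t=0:+1/48 = 1/48
3j²(1 2 3; 1 -2 1) = Δ·Π!·Σ² = 1/105  (sign +1)
combine: 4πI² = 105·3/35·1/105 = 3/35
take √, sign -1: I = -0.08258890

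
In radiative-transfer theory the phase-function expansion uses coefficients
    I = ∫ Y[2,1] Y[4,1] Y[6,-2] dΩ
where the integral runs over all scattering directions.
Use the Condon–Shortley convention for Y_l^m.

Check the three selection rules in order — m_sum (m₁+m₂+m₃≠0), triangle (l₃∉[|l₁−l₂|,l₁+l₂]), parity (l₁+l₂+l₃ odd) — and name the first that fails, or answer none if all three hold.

Σmᵢ = 0  ✓
l₃∈[|l₁−l₂|,l₁+l₂]=[2,6], have l₃=6  ✓
Σlᵢ = 12 ⇒ even  ✓

none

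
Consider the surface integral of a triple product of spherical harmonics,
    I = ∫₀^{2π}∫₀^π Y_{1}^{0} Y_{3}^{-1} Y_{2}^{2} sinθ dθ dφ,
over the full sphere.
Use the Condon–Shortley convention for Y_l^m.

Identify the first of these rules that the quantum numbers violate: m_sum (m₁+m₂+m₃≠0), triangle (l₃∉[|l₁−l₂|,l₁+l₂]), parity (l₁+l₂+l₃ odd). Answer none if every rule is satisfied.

Σmᵢ = 1  ✗
l₃∈[|l₁−l₂|,l₁+l₂]=[2,4], have l₃=2
Σlᵢ = 6 ⇒ even

m_sum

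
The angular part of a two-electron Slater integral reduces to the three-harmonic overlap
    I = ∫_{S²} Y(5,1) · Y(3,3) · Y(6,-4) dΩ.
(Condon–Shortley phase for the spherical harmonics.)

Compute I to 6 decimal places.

-0.190675

Checks pass: Σm=0; 14 even; l₃=6∈[2,8].
(2·5+1)(2·3+1)(2·6+1) = 1001
Δ: 2! 8! 4! / 15! → 1/675675
sum: t=0:+1/8640 t=1:−1/2304 t=2:+1/8640 = -7/34560
3j²(5 3 6; 0 0 0) = Δ·Π!·Σ² = 7/429  (sign -1)
sum: t=2:+1/69120 = 1/69120
3j²(5 3 6; 1 3 -4) = Δ·Π!·Σ² = 4/143  (sign +1)
combine: 4πI² = 1001·7/429·4/143 = 196/429
take √, sign -1: I = -0.19067531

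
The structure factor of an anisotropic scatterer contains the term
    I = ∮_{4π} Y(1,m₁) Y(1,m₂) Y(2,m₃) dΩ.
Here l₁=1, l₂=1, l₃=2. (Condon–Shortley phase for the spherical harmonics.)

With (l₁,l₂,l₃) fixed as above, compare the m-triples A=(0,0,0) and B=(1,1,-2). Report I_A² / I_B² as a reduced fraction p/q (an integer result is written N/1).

Shared (l₁,l₂,l₃)=(1,1,2): N and (l;000)² cancel in I_A²/I_B².
A: Δ = 0!·2!·2!/5! = 1/30; Racah Σ t=0..0: t=0:+1/1 = 1/1; ⇒ 3j(1 1 2; 0 0 0)² = 2/15, sgn +1
B: Δ = 0!·2!·2!/5! = 1/30; Racah Σ t=0..0: t=0:+1/4 = 1/4; ⇒ 3j(1 1 2; 1 1 -2)² = 1/5, sgn +1
I_A²/I_B² = (2/15)/(1/5) = 2/3

2/3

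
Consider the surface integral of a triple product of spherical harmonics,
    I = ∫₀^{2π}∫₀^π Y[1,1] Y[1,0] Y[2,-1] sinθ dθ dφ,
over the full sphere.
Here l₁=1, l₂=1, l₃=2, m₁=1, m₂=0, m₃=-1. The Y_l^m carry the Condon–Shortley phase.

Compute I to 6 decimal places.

-0.218510

m-sum 0 ✓  L=4 even ✓  0≤2≤2 ✓
Π(2lᵢ+1) = 3×3×5 = 45
triangle coeff Δ(1,1,2) = 1/30
Σ_t [0,0]: t=0:+1/1 = 1/1
(3j)²=2/15 [(1 1 2; 0 0 0)], sign=+1
Σ_t [0,0]: t=0:+1/2 = 1/2
(3j)²=1/10 [(1 1 2; 1 0 -1)], sign=-1
⇒ 4πI² = 3/5
I = (-1)√(3/5/(4π)) = -0.21850969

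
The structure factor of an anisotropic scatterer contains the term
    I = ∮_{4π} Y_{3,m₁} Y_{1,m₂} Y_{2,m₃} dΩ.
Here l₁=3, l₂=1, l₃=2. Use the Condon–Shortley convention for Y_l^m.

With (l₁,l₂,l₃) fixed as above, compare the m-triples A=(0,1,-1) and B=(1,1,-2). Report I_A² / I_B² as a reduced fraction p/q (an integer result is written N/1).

Shared (l₁,l₂,l₃)=(3,1,2): N and (l;000)² cancel in I_A²/I_B².
A: Δ = 2!·4!·0!/7! = 1/105; Racah Σ t=2..2: t=2:+1/12 = 1/12; ⇒ 3j(3 1 2; 0 1 -1)² = 1/35, sgn -1
B: Δ = 2!·4!·0!/7! = 1/105; Racah Σ t=2..2: t=2:+1/48 = 1/48; ⇒ 3j(3 1 2; 1 1 -2)² = 1/105, sgn +1
I_A²/I_B² = (1/35)/(1/105) = 3/1

3/1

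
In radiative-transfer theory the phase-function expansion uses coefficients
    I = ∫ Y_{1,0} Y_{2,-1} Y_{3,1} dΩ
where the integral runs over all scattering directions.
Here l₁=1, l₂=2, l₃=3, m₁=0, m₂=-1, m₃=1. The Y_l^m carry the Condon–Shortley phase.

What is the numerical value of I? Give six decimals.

m-sum 0 ✓  L=6 even ✓  1≤3≤3 ✓
Π(2lᵢ+1) = 3×5×7 = 105
triangle coeff Δ(1,2,3) = 1/105
Σ_t [0,0]: t=0:+1/4 = 1/4
(3j)²=3/35 [(1 2 3; 0 0 0)], sign=-1
Σ_t [0,0]: t=0:+1/6 = 1/6
(3j)²=8/105 [(1 2 3; 0 -1 1)], sign=+1
⇒ 4πI² = 24/35
I = (-1)√(24/35/(4π)) = -0.23359668

-0.233597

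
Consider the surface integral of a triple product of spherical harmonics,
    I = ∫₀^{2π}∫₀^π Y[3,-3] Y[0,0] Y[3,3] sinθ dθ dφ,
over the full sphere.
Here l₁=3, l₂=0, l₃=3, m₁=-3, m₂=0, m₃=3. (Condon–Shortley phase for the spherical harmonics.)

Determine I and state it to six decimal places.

-0.282095

Rules hold: Σm=0, L=6 even, 3≤3≤3.
N = 7·1·7 = 49
Δ = 0!·6!·0!/7! = 1/7
Racah Σ t=0..0: t=0:+1/36 = 1/36
⇒ 3j(3 0 3; 0 0 0)² = 1/7, sgn -1
Racah Σ t=0..0: t=0:+1/720 = 1/720
⇒ 3j(3 0 3; -3 0 3)² = 1/7, sgn +1
4πI² = N·(3j₀)²·(3jₘ)² = 1/1
I = -1·√(1/4π) = -0.28209479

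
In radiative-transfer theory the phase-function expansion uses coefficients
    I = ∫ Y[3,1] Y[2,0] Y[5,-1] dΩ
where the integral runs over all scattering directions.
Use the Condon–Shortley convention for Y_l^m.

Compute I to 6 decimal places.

-0.227318

m-sum 0 ✓  L=10 even ✓  1≤5≤5 ✓
Π(2lᵢ+1) = 7×5×11 = 385
triangle coeff Δ(3,2,5) = 1/2310
Σ_t [0,0]: t=0:+1/144 = 1/144
(3j)²=10/231 [(3 2 5; 0 0 0)], sign=-1
Σ_t [0,0]: t=0:+1/192 = 1/192
(3j)²=3/77 [(3 2 5; 1 0 -1)], sign=+1
⇒ 4πI² = 50/77
I = (-1)√(50/77/(4π)) = -0.22731846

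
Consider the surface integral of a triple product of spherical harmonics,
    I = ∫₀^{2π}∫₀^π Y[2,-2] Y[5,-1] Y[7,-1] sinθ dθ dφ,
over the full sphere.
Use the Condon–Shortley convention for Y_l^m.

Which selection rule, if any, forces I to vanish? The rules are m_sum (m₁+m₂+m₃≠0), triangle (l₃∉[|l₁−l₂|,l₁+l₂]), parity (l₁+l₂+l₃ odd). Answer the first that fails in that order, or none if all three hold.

m_sum

m₁+m₂+m₃ = -2 − 1 − 1 = -4  ✗
triangle: |2−5|=3 ≤ l₃=7 ≤ 2+5=7
parity: l₁+l₂+l₃ = 14 is even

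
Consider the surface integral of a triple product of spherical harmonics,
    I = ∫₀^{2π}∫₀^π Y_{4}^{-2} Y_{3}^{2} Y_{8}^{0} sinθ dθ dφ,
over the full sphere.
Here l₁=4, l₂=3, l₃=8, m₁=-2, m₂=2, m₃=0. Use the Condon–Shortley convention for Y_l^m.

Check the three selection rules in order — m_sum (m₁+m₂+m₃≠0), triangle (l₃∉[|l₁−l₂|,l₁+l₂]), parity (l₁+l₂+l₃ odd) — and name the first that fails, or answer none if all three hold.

triangle

azimuthal sum: -2 + 2 + 0 = 0  ✓
1 ≤ 8 ≤ 7 (triangle on l)  ✗
L = 4 + 3 + 8 = 15 (odd)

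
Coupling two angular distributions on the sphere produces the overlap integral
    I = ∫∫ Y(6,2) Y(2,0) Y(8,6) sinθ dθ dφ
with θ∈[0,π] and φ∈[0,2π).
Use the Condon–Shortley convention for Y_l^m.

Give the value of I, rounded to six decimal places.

0.000000

m-sum = 2 + 0 + 6 = 8 ≠ 0 ⇒ I = 0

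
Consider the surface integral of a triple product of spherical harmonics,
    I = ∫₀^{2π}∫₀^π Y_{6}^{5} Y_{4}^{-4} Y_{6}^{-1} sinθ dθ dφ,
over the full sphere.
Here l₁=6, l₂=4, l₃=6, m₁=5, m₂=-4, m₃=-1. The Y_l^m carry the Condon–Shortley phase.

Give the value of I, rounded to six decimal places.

-0.102536

Checks pass: Σm=0; 16 even; l₃=6∈[2,10].
(2·6+1)(2·4+1)(2·6+1) = 1521
Δ: 4! 8! 4! / 17! → 1/15315300
sum: t=0:+1/829440 t=1:−1/25920 t=2:+1/9216 t=3:−1/25920 t=4:+1/829440 = 7/207360
3j²(6 4 6; 0 0 0) = Δ·Π!·Σ² = 28/2431  (sign +1)
sum: t=0:+1/2903040 = 1/2903040
3j²(6 4 6; 5 -4 -1) = Δ·Π!·Σ² = 5/663  (sign -1)
combine: 4πI² = 1521·28/2431·5/663 = 420/3179
take √, sign -1: I = -0.10253555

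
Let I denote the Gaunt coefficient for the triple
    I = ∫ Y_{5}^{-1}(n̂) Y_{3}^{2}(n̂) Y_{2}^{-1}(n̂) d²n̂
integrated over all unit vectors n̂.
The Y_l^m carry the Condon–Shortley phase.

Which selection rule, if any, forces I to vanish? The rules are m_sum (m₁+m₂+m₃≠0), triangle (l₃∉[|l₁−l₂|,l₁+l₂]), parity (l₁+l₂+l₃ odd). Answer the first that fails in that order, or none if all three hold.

Σmᵢ = 0  ✓
l₃∈[|l₁−l₂|,l₁+l₂]=[2,8], have l₃=2  ✓
Σlᵢ = 10 ⇒ even  ✓

none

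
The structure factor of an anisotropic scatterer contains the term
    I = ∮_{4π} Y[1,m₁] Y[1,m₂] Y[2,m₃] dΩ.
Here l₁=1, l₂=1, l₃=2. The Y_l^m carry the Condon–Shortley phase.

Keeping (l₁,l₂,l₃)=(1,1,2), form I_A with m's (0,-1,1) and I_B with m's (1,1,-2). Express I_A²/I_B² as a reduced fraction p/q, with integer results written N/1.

1/2

Same 1,1,2: normalisation and zero-m 3j drop out of the ratio.
A: Δ: 0! 2! 2! / 5! → 1/30; sum: t=0:+1/2 = 1/2; 3j²(1 1 2; 0 -1 1) = Δ·Π!·Σ² = 1/10  (sign -1)
B: Δ: 0! 2! 2! / 5! → 1/30; sum: t=0:+1/4 = 1/4; 3j²(1 1 2; 1 1 -2) = Δ·Π!·Σ² = 1/5  (sign +1)
I_A²/I_B² = (1/10)/(1/5) = 1/2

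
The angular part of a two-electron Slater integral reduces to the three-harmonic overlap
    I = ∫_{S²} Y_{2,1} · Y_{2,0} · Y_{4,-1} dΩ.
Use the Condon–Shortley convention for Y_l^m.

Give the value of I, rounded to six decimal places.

-0.220728

Rules hold: Σm=0, L=8 even, 0≤4≤4.
N = 5·5·9 = 225
Δ = 0!·4!·4!/9! = 1/630
Racah Σ t=0..0: t=0:+1/16 = 1/16
⇒ 3j(2 2 4; 0 0 0)² = 2/35, sgn +1
Racah Σ t=0..0: t=0:+1/24 = 1/24
⇒ 3j(2 2 4; 1 0 -1)² = 1/21, sgn -1
4πI² = N·(3j₀)²·(3jₘ)² = 30/49
I = -1·√(0.612245/4π) = -0.22072812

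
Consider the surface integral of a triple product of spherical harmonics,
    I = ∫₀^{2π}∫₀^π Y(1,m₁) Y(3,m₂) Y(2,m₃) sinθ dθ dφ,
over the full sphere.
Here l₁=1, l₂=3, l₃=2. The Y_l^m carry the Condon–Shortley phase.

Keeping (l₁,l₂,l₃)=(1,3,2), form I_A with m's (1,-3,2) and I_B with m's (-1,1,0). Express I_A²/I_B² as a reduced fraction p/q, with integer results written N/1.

l's match ⇒ only the (l;m) 3-j factors differ between A and B.
A: triangle coeff Δ(1,3,2) = 1/105; Σ_t [0,0]: t=0:+1/48 = 1/48; (3j)²=1/7 [(1 3 2; 1 -3 2)], sign=+1
B: triangle coeff Δ(1,3,2) = 1/105; Σ_t [2,2]: t=2:+1/8 = 1/8; (3j)²=2/35 [(1 3 2; -1 1 0)], sign=+1
I_A²/I_B² = (1/7)/(2/35) = 5/2

5/2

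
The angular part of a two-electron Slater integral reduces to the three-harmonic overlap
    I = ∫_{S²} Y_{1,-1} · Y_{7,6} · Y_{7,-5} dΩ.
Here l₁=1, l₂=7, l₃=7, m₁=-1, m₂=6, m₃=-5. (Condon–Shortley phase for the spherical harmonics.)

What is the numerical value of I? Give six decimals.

Σlᵢ=15 odd — θ-integrand is odd under cosθ→−cosθ; I=0

0.000000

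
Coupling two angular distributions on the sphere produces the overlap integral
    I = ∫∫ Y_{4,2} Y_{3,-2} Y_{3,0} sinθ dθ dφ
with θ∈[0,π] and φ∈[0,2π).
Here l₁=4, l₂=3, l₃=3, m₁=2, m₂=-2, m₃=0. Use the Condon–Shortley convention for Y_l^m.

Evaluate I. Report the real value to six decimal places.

-0.044418

m-sum 0 ✓  L=10 even ✓  1≤3≤7 ✓
Π(2lᵢ+1) = 9×7×7 = 441
triangle coeff Δ(4,3,3) = 1/34650
Σ_t [1,3]: t=1:−1/72 t=2:+1/16 t=3:−1/72 = 5/144
(3j)²=2/77 [(4 3 3; 0 0 0)], sign=-1
Σ_t [0,1]: t=0:+1/96 t=1:−1/72 = -1/288
(3j)²=1/462 [(4 3 3; 2 -2 0)], sign=+1
⇒ 4πI² = 3/121
I = (-1)√(3/121/(4π)) = -0.04441841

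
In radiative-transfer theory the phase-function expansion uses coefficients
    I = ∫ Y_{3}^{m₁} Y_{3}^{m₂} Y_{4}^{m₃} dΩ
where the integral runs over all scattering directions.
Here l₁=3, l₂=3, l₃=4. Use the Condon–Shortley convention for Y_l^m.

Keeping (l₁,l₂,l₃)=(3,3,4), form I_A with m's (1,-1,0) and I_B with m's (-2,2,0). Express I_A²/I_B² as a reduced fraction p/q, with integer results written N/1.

Shared (l₁,l₂,l₃)=(3,3,4): N and (l;000)² cancel in I_A²/I_B².
A: Δ = 2!·4!·4!/11! = 1/34650; Racah Σ t=0..2: t=0:+1/32 t=1:−1/36 t=2:+1/1152 = 5/1152; ⇒ 3j(3 3 4; 1 -1 0)² = 1/1386, sgn +1
B: Δ = 2!·4!·4!/11! = 1/34650; Racah Σ t=1..2: t=1:−1/576 t=2:+1/72 = 7/576; ⇒ 3j(3 3 4; -2 2 0)² = 7/198, sgn +1
I_A²/I_B² = (1/1386)/(7/198) = 1/49

1/49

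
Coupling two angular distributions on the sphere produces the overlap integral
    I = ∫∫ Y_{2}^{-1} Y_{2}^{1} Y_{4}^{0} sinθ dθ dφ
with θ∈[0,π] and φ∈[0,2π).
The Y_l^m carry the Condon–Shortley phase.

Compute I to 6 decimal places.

0.161197

m-sum 0 ✓  L=8 even ✓  0≤4≤4 ✓
Π(2lᵢ+1) = 5×5×9 = 225
triangle coeff Δ(2,2,4) = 1/630
Σ_t [0,0]: t=0:+1/16 = 1/16
(3j)²=2/35 [(2 2 4; 0 0 0)], sign=+1
Σ_t [0,0]: t=0:+1/36 = 1/36
(3j)²=8/315 [(2 2 4; -1 1 0)], sign=+1
⇒ 4πI² = 16/49
I = (+1)√(16/49/(4π)) = 0.16119702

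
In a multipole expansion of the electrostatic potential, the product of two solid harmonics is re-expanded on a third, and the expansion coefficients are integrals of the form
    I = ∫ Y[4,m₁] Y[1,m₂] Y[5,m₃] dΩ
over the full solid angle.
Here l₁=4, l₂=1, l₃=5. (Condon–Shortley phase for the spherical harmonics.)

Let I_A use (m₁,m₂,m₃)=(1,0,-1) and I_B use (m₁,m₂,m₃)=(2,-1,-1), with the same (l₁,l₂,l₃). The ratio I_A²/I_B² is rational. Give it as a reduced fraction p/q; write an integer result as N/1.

Same 4,1,5: normalisation and zero-m 3j drop out of the ratio.
A: Δ: 0! 8! 2! / 11! → 1/495; sum: t=0:+1/720 = 1/720; 3j²(4 1 5; 1 0 -1) = Δ·Π!·Σ² = 8/165  (sign +1)
B: Δ: 0! 8! 2! / 11! → 1/495; sum: t=0:+1/2880 = 1/2880; 3j²(4 1 5; 2 -1 -1) = Δ·Π!·Σ² = 2/165  (sign +1)
I_A²/I_B² = (8/165)/(2/165) = 4/1

4/1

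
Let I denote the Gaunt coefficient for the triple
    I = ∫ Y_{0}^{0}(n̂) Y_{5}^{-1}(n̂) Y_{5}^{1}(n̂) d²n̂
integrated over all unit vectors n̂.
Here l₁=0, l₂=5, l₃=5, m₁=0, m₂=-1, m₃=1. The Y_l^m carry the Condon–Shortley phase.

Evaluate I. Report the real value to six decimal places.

-0.282095

m-sum 0 ✓  L=10 even ✓  5≤5≤5 ✓
Π(2lᵢ+1) = 1×11×11 = 121
triangle coeff Δ(0,5,5) = 1/11
Σ_t [0,0]: t=0:+1/14400 = 1/14400
(3j)²=1/11 [(0 5 5; 0 0 0)], sign=-1
Σ_t [0,0]: t=0:+1/17280 = 1/17280
(3j)²=1/11 [(0 5 5; 0 -1 1)], sign=+1
⇒ 4πI² = 1/1
I = (-1)√(1/1/(4π)) = -0.28209479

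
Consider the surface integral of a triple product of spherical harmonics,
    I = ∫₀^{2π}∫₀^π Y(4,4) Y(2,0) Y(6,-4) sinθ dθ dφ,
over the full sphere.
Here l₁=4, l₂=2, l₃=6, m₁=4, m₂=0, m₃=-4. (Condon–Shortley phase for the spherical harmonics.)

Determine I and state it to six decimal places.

0.106690

Rules hold: Σm=0, L=12 even, 2≤6≤6.
N = 9·5·13 = 585
Δ = 0!·8!·4!/13! = 1/6435
Racah Σ t=0..0: t=0:+1/2304 = 1/2304
⇒ 3j(4 2 6; 0 0 0)² = 5/143, sgn +1
Racah Σ t=0..0: t=0:+1/161280 = 1/161280
⇒ 3j(4 2 6; 4 0 -4)² = 1/143, sgn +1
4πI² = N·(3j₀)²·(3jₘ)² = 225/1573
I = +1·√(0.143039/4π) = 0.10668957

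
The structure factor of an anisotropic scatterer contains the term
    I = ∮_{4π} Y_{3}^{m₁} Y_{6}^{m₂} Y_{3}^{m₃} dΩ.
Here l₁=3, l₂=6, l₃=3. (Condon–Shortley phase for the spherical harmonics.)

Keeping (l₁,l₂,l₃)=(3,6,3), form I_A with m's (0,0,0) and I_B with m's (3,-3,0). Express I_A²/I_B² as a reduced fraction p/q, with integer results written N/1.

100/21

Shared (l₁,l₂,l₃)=(3,6,3): N and (l;000)² cancel in I_A²/I_B².
A: Δ = 6!·0!·6!/13! = 1/12012; Racah Σ t=3..3: t=3:−1/1296 = -1/1296; ⇒ 3j(3 6 3; 0 0 0)² = 100/3003, sgn +1
B: Δ = 6!·0!·6!/13! = 1/12012; Racah Σ t=0..0: t=0:+1/25920 = 1/25920; ⇒ 3j(3 6 3; 3 -3 0)² = 1/143, sgn -1
I_A²/I_B² = (100/3003)/(1/143) = 100/21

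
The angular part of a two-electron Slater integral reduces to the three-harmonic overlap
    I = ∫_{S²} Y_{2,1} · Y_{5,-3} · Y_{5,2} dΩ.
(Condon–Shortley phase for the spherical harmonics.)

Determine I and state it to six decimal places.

-0.161739

m-sum 0 ✓  L=12 even ✓  3≤5≤7 ✓
Π(2lᵢ+1) = 5×11×11 = 605
triangle coeff Δ(2,5,5) = 1/38610
Σ_t [0,2]: t=0:+1/2880 t=1:−1/576 t=2:+1/2880 = -1/960
(3j)²=10/429 [(2 5 5; 0 0 0)], sign=+1
Σ_t [0,1]: t=0:+1/2880 t=1:−1/10080 = 1/4032
(3j)²=10/429 [(2 5 5; 1 -3 2)], sign=-1
⇒ 4πI² = 500/1521
I = (-1)√(500/1521/(4π)) = -0.16173926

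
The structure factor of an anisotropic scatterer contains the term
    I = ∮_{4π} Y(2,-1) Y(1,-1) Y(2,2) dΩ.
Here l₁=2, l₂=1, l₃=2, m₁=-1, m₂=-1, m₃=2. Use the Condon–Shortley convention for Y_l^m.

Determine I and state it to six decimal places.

0.000000

Σlᵢ=5 odd — θ-integrand is odd under cosθ→−cosθ; I=0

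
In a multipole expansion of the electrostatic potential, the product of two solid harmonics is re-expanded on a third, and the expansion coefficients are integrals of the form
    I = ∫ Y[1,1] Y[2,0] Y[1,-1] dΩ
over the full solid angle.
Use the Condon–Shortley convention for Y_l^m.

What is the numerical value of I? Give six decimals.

Rules hold: Σm=0, L=4 even, 1≤1≤3.
N = 3·5·3 = 45
Δ = 2!·0!·2!/5! = 1/30
Racah Σ t=1..1: t=1:−1/1 = -1/1
⇒ 3j(1 2 1; 0 0 0)² = 2/15, sgn +1
Racah Σ t=0..0: t=0:+1/4 = 1/4
⇒ 3j(1 2 1; 1 0 -1)² = 1/30, sgn +1
4πI² = N·(3j₀)²·(3jₘ)² = 1/5
I = +1·√(0.2/4π) = 0.12615663

0.126157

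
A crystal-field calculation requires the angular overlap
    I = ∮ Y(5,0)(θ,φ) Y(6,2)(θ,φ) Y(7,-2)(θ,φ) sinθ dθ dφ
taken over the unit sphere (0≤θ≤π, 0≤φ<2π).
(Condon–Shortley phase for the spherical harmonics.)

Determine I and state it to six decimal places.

-0.005692

Rules hold: Σm=0, L=18 even, 1≤7≤11.
N = 11·13·15 = 2145
Δ = 4!·6!·8!/19! = 1/174594420
Racah Σ t=0..4: t=0:+1/4147200 t=1:−1/207360 t=2:+1/82944 t=3:−1/207360 t=4:+1/4147200 = 1/345600
⇒ 3j(5 6 7; 0 0 0)² = 420/46189, sgn -1
Racah Σ t=0..4: t=0:+1/116121600 t=1:−1/1451520 t=2:+1/207360 t=3:−1/207360 t=4:+1/1658880 = -1/12902400
⇒ 3j(5 6 7; 0 2 -2)² = 27/1293292, sgn +1
4πI² = N·(3j₀)²·(3jₘ)² = 6075/14919047
I = -1·√(0.000407198/4π) = -0.00569243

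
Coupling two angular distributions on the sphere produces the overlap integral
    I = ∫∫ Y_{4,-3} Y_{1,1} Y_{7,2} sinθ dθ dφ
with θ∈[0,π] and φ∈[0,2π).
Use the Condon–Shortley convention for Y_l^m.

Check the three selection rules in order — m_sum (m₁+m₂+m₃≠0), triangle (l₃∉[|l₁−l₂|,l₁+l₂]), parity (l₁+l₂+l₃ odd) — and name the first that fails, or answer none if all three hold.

azimuthal sum: -3 + 1 + 2 = 0  ✓
3 ≤ 7 ≤ 5 (triangle on l)  ✗
L = 4 + 1 + 7 = 12 (even)

triangle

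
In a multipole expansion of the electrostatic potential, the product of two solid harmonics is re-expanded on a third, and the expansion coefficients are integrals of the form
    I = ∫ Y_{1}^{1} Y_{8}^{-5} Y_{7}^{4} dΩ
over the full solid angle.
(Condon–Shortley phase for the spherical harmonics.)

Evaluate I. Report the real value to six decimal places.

Checks pass: Σm=0; 16 even; l₃=7∈[7,9].
(2·1+1)(2·8+1)(2·7+1) = 765
Δ: 2! 0! 14! / 17! → 1/2040
sum: t=1:−1/25401600 = -1/25401600
3j²(1 8 7; 0 0 0) = Δ·Π!·Σ² = 8/255  (sign +1)
sum: t=0:+1/479001600 = 1/479001600
3j²(1 8 7; 1 -5 4) = Δ·Π!·Σ² = 13/340  (sign -1)
combine: 4πI² = 765·8/255·13/340 = 78/85
take √, sign -1: I = -0.27022959

-0.270230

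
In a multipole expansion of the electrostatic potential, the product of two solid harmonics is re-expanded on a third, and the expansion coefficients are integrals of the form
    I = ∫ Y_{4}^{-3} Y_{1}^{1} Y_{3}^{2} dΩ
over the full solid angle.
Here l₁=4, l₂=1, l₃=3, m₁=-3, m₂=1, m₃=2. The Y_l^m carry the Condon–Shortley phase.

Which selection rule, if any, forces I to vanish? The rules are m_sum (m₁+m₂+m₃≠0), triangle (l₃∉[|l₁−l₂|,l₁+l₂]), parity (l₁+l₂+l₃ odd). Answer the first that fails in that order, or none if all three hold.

none

Σmᵢ = 0  ✓
l₃∈[|l₁−l₂|,l₁+l₂]=[3,5], have l₃=3  ✓
Σlᵢ = 8 ⇒ even  ✓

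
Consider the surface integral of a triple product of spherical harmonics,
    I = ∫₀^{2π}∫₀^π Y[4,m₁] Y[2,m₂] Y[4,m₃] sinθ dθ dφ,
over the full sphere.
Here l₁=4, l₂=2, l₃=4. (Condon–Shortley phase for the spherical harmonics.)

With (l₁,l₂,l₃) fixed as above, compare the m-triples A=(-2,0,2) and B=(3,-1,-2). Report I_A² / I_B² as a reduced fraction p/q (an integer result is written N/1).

64/525

Shared (l₁,l₂,l₃)=(4,2,4): N and (l;000)² cancel in I_A²/I_B².
A: Δ = 2!·6!·2!/11! = 1/13860; Racah Σ t=0..2: t=0:+1/2880 t=1:−1/120 t=2:+1/192 = -1/360; ⇒ 3j(4 2 4; -2 0 2)² = 16/3465, sgn -1
B: Δ = 2!·6!·2!/11! = 1/13860; Racah Σ t=0..1: t=0:+1/240 t=1:−1/1440 = 1/288; ⇒ 3j(4 2 4; 3 -1 -2)² = 5/132, sgn +1
I_A²/I_B² = (16/3465)/(5/132) = 64/525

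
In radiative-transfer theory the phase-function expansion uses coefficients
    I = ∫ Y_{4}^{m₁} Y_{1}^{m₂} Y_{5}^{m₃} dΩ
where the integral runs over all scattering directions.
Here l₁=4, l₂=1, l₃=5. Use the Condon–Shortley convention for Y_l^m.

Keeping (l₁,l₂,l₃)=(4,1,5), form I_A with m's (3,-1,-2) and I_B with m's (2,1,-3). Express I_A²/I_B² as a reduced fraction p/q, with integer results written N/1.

3/28

Same 4,1,5: normalisation and zero-m 3j drop out of the ratio.
A: Δ: 0! 8! 2! / 11! → 1/495; sum: t=0:+1/10080 = 1/10080; 3j²(4 1 5; 3 -1 -2) = Δ·Π!·Σ² = 1/165  (sign -1)
B: Δ: 0! 8! 2! / 11! → 1/495; sum: t=0:+1/2880 = 1/2880; 3j²(4 1 5; 2 1 -3) = Δ·Π!·Σ² = 28/495  (sign +1)
I_A²/I_B² = (1/165)/(28/495) = 3/28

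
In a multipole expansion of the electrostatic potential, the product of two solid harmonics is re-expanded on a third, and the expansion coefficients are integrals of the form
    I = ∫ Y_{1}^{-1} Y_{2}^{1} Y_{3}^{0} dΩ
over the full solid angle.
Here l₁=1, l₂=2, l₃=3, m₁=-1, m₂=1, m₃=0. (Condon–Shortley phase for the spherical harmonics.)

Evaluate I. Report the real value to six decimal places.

Checks pass: Σm=0; 6 even; l₃=3∈[1,3].
(2·1+1)(2·2+1)(2·3+1) = 105
Δ: 0! 2! 4! / 7! → 1/105
sum: t=0:+1/4 = 1/4
3j²(1 2 3; 0 0 0) = Δ·Π!·Σ² = 3/35  (sign -1)
sum: t=0:+1/12 = 1/12
3j²(1 2 3; -1 1 0) = Δ·Π!·Σ² = 1/35  (sign -1)
combine: 4πI² = 105·3/35·1/35 = 9/35
take √, sign +1: I = 0.14304817

0.143048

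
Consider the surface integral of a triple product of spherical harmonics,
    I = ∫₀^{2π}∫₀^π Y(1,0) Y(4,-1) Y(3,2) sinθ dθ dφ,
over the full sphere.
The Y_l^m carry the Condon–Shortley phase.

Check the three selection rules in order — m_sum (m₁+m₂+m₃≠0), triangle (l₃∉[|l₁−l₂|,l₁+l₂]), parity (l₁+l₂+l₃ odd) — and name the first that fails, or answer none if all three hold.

Σmᵢ = 1  ✗
l₃∈[|l₁−l₂|,l₁+l₂]=[3,5], have l₃=3
Σlᵢ = 8 ⇒ even

m_sum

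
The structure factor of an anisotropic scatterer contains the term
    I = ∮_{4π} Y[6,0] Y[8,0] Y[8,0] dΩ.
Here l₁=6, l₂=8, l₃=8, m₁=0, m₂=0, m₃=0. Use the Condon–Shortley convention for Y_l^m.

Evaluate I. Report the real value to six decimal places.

0.107422

Checks pass: Σm=0; 22 even; l₃=8∈[2,14].
(2·6+1)(2·8+1)(2·8+1) = 3757
Δ: 6! 6! 10! / 23! → 1/13742520792
sum: t=0:+1/41803776000 t=1:−1/435456000 t=2:+1/39813120 t=3:−1/18662400 t=4:+1/39813120 t=5:−1/435456000 t=6:+1/41803776000 = -11/1393459200
3j²(6 8 8; 0 0 0) = Δ·Π!·Σ² = 600/96577  (sign -1)
(m-triple is (0,0,0) — same symbol as above.)
combine: 4πI² = 3757·600/96577·600/96577 = 360000/2482597
take √, sign +1: I = 0.10742199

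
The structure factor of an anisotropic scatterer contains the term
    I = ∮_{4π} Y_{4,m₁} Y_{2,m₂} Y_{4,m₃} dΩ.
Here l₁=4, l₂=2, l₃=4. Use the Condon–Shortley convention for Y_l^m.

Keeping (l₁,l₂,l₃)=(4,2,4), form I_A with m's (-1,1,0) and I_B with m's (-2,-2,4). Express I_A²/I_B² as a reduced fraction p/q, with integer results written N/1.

Shared (l₁,l₂,l₃)=(4,2,4): N and (l;000)² cancel in I_A²/I_B².
A: Δ = 2!·6!·2!/11! = 1/13860; Racah Σ t=1..2: t=1:−1/96 t=2:+1/72 = 1/288; ⇒ 3j(4 2 4; -1 1 0)² = 1/462, sgn +1
B: Δ = 2!·6!·2!/11! = 1/13860; Racah Σ t=0..0: t=0:+1/2880 = 1/2880; ⇒ 3j(4 2 4; -2 -2 4)² = 2/165, sgn +1
I_A²/I_B² = (1/462)/(2/165) = 5/28

5/28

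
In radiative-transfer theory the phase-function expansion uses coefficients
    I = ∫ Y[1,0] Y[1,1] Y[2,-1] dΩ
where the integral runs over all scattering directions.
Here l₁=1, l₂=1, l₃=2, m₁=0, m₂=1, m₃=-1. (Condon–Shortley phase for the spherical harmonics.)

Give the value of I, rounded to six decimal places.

m-sum 0 ✓  L=4 even ✓  0≤2≤2 ✓
Π(2lᵢ+1) = 3×3×5 = 45
triangle coeff Δ(1,1,2) = 1/30
Σ_t [0,0]: t=0:+1/1 = 1/1
(3j)²=2/15 [(1 1 2; 0 0 0)], sign=+1
Σ_t [0,0]: t=0:+1/2 = 1/2
(3j)²=1/10 [(1 1 2; 0 1 -1)], sign=-1
⇒ 4πI² = 3/5
I = (-1)√(3/5/(4π)) = -0.21850969

-0.218510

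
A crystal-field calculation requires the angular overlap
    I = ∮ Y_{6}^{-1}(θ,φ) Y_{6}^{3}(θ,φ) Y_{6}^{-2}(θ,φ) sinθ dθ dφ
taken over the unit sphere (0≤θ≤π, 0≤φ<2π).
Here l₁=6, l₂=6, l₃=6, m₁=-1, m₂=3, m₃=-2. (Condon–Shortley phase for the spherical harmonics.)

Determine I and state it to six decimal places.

-0.055657

Checks pass: Σm=0; 18 even; l₃=6∈[0,12].
(2·6+1)(2·6+1)(2·6+1) = 2197
Δ: 6! 6! 6! / 19! → 1/325909584
sum: t=0:+1/373248000 t=1:−1/1728000 t=2:+1/110592 t=3:−1/46656 t=4:+1/110592 t=5:−1/1728000 t=6:+1/373248000 = -7/1555200
3j²(6 6 6; 0 0 0) = Δ·Π!·Σ² = 400/46189  (sign -1)
sum: t=3:−1/1244160 t=4:+1/207360 t=5:−1/276480 t=6:+1/3110400 = 1/1382400
3j²(6 6 6; -1 3 -2) = Δ·Π!·Σ² = 189/92378  (sign +1)
combine: 4πI² = 2197·400/46189·189/92378 = 491400/12623809
take √, sign -1: I = -0.05565670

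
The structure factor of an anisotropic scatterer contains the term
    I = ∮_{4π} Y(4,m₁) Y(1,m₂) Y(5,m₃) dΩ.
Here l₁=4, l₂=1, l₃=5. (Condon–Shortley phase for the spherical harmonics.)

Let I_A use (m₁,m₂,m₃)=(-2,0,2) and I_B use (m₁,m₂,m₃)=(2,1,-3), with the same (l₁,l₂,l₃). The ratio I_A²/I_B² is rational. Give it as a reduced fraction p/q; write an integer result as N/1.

3/4

l's match ⇒ only the (l;m) 3-j factors differ between A and B.
A: triangle coeff Δ(4,1,5) = 1/495; Σ_t [0,0]: t=0:+1/1440 = 1/1440; (3j)²=7/165 [(4 1 5; -2 0 2)], sign=-1
B: triangle coeff Δ(4,1,5) = 1/495; Σ_t [0,0]: t=0:+1/2880 = 1/2880; (3j)²=28/495 [(4 1 5; 2 1 -3)], sign=+1
I_A²/I_B² = (7/165)/(28/495) = 3/4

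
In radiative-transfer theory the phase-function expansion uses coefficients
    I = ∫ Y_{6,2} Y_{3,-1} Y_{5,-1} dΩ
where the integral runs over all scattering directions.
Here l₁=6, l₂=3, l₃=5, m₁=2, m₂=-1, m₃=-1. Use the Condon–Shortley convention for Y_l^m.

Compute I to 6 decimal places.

Rules hold: Σm=0, L=14 even, 3≤5≤9.
N = 13·7·11 = 1001
Δ = 4!·8!·2!/15! = 1/675675
Racah Σ t=1..3: t=1:−1/8640 t=2:+1/2304 t=3:−1/8640 = 7/34560
⇒ 3j(6 3 5; 0 0 0)² = 7/429, sgn -1
Racah Σ t=0..2: t=0:+1/27648 t=1:−1/4320 t=2:+1/11520 = -1/9216
⇒ 3j(6 3 5; 2 -1 -1)² = 2/143, sgn -1
4πI² = N·(3j₀)²·(3jₘ)² = 98/429
I = +1·√(0.228438/4π) = 0.13482780

0.134828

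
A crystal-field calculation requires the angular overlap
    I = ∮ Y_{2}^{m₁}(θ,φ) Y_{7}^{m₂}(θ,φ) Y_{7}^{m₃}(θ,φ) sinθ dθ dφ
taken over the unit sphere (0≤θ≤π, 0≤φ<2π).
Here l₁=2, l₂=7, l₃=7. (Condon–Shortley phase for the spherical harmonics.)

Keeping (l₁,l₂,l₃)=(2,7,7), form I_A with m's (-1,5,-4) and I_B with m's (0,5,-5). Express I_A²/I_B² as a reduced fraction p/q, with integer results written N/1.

Same 2,7,7: normalisation and zero-m 3j drop out of the ratio.
A: Δ: 2! 2! 12! / 17! → 1/185640; sum: t=1:−1/79833600 t=2:+1/14515200 = 1/17740800; 3j²(2 7 7; -1 5 -4) = Δ·Π!·Σ² = 729/30940  (sign -1)
B: Δ: 2! 2! 12! / 17! → 1/185640; sum: t=0:+1/1916006400 t=1:−1/39916800 t=2:+1/29030400 = 19/1916006400; 3j²(2 7 7; 0 5 -5) = Δ·Π!·Σ² = 361/185640  (sign +1)
I_A²/I_B² = (729/30940)/(361/185640) = 4374/361

4374/361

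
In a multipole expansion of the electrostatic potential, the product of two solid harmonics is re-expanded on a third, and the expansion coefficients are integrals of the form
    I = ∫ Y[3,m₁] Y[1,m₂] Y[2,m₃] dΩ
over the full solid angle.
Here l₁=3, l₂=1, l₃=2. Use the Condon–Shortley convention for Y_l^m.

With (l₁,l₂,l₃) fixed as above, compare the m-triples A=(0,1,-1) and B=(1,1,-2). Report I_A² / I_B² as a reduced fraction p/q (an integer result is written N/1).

3/1

Same 3,1,2: normalisation and zero-m 3j drop out of the ratio.
A: Δ: 2! 4! 0! / 7! → 1/105; sum: t=2:+1/12 = 1/12; 3j²(3 1 2; 0 1 -1) = Δ·Π!·Σ² = 1/35  (sign -1)
B: Δ: 2! 4! 0! / 7! → 1/105; sum: t=2:+1/48 = 1/48; 3j²(3 1 2; 1 1 -2) = Δ·Π!·Σ² = 1/105  (sign +1)
I_A²/I_B² = (1/35)/(1/105) = 3/1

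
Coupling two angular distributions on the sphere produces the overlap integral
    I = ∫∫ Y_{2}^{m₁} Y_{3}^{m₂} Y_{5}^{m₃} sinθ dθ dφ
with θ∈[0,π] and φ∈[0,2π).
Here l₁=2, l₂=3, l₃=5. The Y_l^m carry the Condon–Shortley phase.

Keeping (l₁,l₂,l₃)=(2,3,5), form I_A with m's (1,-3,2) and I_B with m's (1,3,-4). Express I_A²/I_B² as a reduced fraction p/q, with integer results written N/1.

1/12

l's match ⇒ only the (l;m) 3-j factors differ between A and B.
A: triangle coeff Δ(2,3,5) = 1/2310; Σ_t [0,0]: t=0:+1/4320 = 1/4320; (3j)²=1/330 [(2 3 5; 1 -3 2)], sign=-1
B: triangle coeff Δ(2,3,5) = 1/2310; Σ_t [0,0]: t=0:+1/4320 = 1/4320; (3j)²=2/55 [(2 3 5; 1 3 -4)], sign=-1
I_A²/I_B² = (1/330)/(2/55) = 1/12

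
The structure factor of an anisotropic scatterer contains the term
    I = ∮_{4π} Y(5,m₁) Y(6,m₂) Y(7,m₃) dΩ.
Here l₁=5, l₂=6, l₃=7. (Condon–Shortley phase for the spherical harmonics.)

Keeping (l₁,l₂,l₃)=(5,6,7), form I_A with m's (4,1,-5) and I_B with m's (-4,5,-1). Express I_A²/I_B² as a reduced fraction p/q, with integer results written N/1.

128/121

Shared (l₁,l₂,l₃)=(5,6,7): N and (l;000)² cancel in I_A²/I_B².
A: Δ = 4!·6!·8!/19! = 1/174594420; Racah Σ t=0..1: t=0:+1/14515200 t=1:−1/6220800 = -1/10886400; ⇒ 3j(5 6 7; 4 1 -5)² = 128/12597, sgn -1
B: Δ = 4!·6!·8!/19! = 1/174594420; Racah Σ t=3..4: t=3:−1/174182400 t=4:+1/14515200 = 11/174182400; ⇒ 3j(5 6 7; -4 5 -1)² = 121/12597, sgn +1
I_A²/I_B² = (128/12597)/(121/12597) = 128/121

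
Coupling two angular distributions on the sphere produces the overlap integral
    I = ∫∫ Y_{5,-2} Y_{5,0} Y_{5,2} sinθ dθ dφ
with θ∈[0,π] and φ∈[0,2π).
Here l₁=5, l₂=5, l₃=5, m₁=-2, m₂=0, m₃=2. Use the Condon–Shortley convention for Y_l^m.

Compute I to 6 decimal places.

0.000000

Σlᵢ=15 odd — θ-integrand is odd under cosθ→−cosθ; I=0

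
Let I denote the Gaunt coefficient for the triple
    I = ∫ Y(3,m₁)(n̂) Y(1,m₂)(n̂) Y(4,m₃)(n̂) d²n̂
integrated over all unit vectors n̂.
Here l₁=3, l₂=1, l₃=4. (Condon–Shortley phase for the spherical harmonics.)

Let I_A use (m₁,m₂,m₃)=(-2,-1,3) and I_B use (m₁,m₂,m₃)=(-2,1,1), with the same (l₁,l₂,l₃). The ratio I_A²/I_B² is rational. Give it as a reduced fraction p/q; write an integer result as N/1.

7/1

l's match ⇒ only the (l;m) 3-j factors differ between A and B.
A: triangle coeff Δ(3,1,4) = 1/252; Σ_t [0,0]: t=0:+1/240 = 1/240; (3j)²=1/12 [(3 1 4; -2 -1 3)], sign=-1
B: triangle coeff Δ(3,1,4) = 1/252; Σ_t [0,0]: t=0:+1/240 = 1/240; (3j)²=1/84 [(3 1 4; -2 1 1)], sign=-1
I_A²/I_B² = (1/12)/(1/84) = 7/1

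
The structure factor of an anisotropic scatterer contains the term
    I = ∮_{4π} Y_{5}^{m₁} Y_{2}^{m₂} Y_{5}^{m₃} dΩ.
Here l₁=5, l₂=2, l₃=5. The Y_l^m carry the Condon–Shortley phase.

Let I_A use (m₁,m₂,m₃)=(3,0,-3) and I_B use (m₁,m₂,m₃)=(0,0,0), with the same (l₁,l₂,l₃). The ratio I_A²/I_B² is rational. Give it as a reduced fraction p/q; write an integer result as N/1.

Shared (l₁,l₂,l₃)=(5,2,5): N and (l;000)² cancel in I_A²/I_B².
A: Δ = 2!·8!·2!/13! = 1/38610; Racah Σ t=0..2: t=0:+1/5760 t=1:−1/5040 t=2:+1/161280 = -1/53760; ⇒ 3j(5 2 5; 3 0 -3)² = 1/4290, sgn -1
B: Δ = 2!·8!·2!/13! = 1/38610; Racah Σ t=0..2: t=0:+1/2880 t=1:−1/576 t=2:+1/2880 = -1/960; ⇒ 3j(5 2 5; 0 0 0)² = 10/429, sgn +1
I_A²/I_B² = (1/4290)/(10/429) = 1/100

1/100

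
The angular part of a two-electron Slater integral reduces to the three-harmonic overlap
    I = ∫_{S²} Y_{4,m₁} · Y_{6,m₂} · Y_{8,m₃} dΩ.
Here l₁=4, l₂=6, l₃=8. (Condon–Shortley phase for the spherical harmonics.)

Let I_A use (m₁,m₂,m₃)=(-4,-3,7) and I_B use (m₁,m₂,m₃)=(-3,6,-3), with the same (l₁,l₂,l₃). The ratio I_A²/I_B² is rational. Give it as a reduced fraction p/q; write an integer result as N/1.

l's match ⇒ only the (l;m) 3-j factors differ between A and B.
A: triangle coeff Δ(4,6,8) = 1/23279256; Σ_t [2,2]: t=2:+1/522547200 = 1/522547200; (3j)²=35/1938 [(4 6 8; -4 -3 7)], sign=-1
B: triangle coeff Δ(4,6,8) = 1/23279256; Σ_t [2,2]: t=2:+1/870912000 = 1/870912000; (3j)²=11/16796 [(4 6 8; -3 6 -3)], sign=-1
I_A²/I_B² = (35/1938)/(11/16796) = 910/33

910/33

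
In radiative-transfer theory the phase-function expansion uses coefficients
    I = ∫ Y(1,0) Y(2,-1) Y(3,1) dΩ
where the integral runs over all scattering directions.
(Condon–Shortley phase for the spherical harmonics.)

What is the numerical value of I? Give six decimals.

Checks pass: Σm=0; 6 even; l₃=3∈[1,3].
(2·1+1)(2·2+1)(2·3+1) = 105
Δ: 0! 2! 4! / 7! → 1/105
sum: t=0:+1/4 = 1/4
3j²(1 2 3; 0 0 0) = Δ·Π!·Σ² = 3/35  (sign -1)
sum: t=0:+1/6 = 1/6
3j²(1 2 3; 0 -1 1) = Δ·Π!·Σ² = 8/105  (sign +1)
combine: 4πI² = 105·3/35·8/105 = 24/35
take √, sign -1: I = -0.23359668

-0.233597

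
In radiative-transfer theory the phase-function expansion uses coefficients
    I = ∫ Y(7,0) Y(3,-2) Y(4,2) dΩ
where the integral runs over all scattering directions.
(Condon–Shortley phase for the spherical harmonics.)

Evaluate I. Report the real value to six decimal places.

Rules hold: Σm=0, L=14 even, 4≤4≤10.
N = 15·7·9 = 945
Δ = 6!·8!·0!/15! = 1/45045
Racah Σ t=3..3: t=3:−1/20736 = -1/20736
⇒ 3j(7 3 4; 0 0 0)² = 35/1287, sgn -1
Racah Σ t=1..1: t=1:−1/172800 = -1/172800
⇒ 3j(7 3 4; 0 -2 2)² = 7/2145, sgn -1
4πI² = N·(3j₀)²·(3jₘ)² = 1715/20449
I = +1·√(0.0838672/4π) = 0.08169418

0.081694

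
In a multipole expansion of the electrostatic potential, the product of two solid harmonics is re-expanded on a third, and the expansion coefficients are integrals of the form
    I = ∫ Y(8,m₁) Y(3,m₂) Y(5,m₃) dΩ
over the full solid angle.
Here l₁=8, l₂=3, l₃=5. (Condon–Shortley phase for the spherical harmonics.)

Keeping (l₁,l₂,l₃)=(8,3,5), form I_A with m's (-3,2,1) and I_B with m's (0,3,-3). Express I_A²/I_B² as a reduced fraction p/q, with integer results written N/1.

Shared (l₁,l₂,l₃)=(8,3,5): N and (l;000)² cancel in I_A²/I_B².
A: Δ = 6!·10!·0!/17! = 1/136136; Racah Σ t=5..5: t=5:−1/2073600 = -1/2073600; ⇒ 3j(8 3 5; -3 2 1)² = 15/884, sgn -1
B: Δ = 6!·10!·0!/17! = 1/136136; Racah Σ t=6..6: t=6:+1/58060800 = 1/58060800; ⇒ 3j(8 3 5; 0 3 -3)² = 1/4862, sgn +1
I_A²/I_B² = (15/884)/(1/4862) = 165/2

165/2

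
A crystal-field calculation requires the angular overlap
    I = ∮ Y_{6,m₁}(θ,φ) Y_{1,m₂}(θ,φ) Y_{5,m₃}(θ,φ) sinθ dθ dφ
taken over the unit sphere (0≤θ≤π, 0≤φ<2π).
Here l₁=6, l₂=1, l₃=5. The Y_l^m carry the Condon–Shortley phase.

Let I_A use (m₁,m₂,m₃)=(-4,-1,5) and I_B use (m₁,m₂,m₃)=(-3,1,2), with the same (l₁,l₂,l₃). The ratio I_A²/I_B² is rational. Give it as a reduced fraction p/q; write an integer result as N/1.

1/36

Same 6,1,5: normalisation and zero-m 3j drop out of the ratio.
A: Δ: 2! 10! 0! / 13! → 1/858; sum: t=0:+1/7257600 = 1/7257600; 3j²(6 1 5; -4 -1 5) = Δ·Π!·Σ² = 1/858  (sign +1)
B: Δ: 2! 10! 0! / 13! → 1/858; sum: t=2:+1/60480 = 1/60480; 3j²(6 1 5; -3 1 2) = Δ·Π!·Σ² = 6/143  (sign -1)
I_A²/I_B² = (1/858)/(6/143) = 1/36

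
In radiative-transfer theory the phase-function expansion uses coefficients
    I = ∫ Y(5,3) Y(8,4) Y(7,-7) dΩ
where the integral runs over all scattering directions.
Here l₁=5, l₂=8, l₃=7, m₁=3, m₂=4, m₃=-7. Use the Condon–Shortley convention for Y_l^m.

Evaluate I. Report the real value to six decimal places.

0.099372

Checks pass: Σm=0; 20 even; l₃=7∈[3,13].
(2·5+1)(2·8+1)(2·7+1) = 2805
Δ: 6! 4! 10! / 21! → 1/814773960
sum: t=1:−1/87091200 t=2:+1/4976640 t=3:−1/2073600 t=4:+1/4976640 t=5:−1/87091200 = -1/9676800
3j²(5 8 7; 0 0 0) = Δ·Π!·Σ² = 360/46189  (sign +1)
sum: t=2:+1/4180377600 = 1/4180377600
3j²(5 8 7; 3 4 -7) = Δ·Π!·Σ² = 11/1938  (sign +1)
combine: 4πI² = 2805·360/46189·11/1938 = 9900/79781
take √, sign +1: I = 0.09937175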